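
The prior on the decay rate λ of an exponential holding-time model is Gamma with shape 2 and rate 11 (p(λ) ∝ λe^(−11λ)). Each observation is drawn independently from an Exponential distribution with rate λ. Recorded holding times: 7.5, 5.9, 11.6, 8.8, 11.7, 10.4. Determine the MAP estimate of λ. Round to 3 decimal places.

The Exponential(rate=λ) likelihood is ∝ λ^n e^(−λΣtᵢ). Here n = 6 and Σtᵢ = 7.5 + 5.9 + 11.6 + 8.8 + 11.7 + 10.4 = 55.9.
Posterior ∝ λe^(−11λ) · λ^6e^(−55.9λ) = λ^7e^(−66.9λ), i.e. Gamma(8, 66.9).
Mode = (a−1)/b = 7/66.9 ≈ 0.105.

λ̂_MAP = 0.105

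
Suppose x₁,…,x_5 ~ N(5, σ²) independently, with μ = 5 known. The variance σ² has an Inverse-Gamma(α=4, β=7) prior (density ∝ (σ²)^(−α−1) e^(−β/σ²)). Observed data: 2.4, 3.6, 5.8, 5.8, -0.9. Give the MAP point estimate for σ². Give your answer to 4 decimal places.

σ̂²_MAP = 3.9207

Sum of squared deviations about the known mean: SS = (2.4−5)² + (3.6−5)² + (5.8−5)² + (5.8−5)² + (-0.9−5)² = 44.81.
The Normal likelihood contributes (σ²)^(−n/2) exp(−SS/(2σ²)), so the posterior is Inverse-Gamma(α + n/2, β + SS/2) = Inverse-Gamma(6.5, 29.405).
The mode of Inverse-Gamma(a, b) is b/(a+1) = 29.405/7.5 ≈ 3.9207.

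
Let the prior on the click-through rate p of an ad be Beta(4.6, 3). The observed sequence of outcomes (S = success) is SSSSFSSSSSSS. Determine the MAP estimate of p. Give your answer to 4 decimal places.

Prior: Beta(4.6, 3).
Data: 11 successes in 12 trials (from the sequence). The binomial likelihood contributes p^11(1−p)^1, so the posterior is Beta(4.6+11, 3+1) = Beta(15.6, 4).
For Beta(a, b) with a, b > 1 the mode is (a−1)/(a+b−2) = 14.6/17.6 ≈ 0.8295.

p̂_MAP = 0.8295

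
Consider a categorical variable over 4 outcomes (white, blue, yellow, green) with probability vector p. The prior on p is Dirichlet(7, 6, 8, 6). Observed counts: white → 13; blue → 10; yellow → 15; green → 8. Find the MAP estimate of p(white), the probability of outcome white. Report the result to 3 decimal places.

MAP estimate of p(white) = 0.275

The posterior is Dirichlet(αᵢ + nᵢ) = Dirichlet(20, 16, 23, 14).
For a Dirichlet(a₁,…,a_K) with all aᵢ > 1, the mode has j-th component (aⱼ − 1)/(Σaᵢ − K).
Here Σaᵢ = 73 and K = 4, so p(white) = (20 − 1)/(73 − 4) = 19/69 ≈ 0.275.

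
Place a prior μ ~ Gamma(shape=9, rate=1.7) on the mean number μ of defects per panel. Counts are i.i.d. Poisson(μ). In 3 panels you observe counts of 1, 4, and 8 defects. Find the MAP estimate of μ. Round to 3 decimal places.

μ̂_MAP = 4.468

Σxᵢ = 1+4+8 = 13, with n = 3.
Posterior ∝ μ^8e^(−1.7μ) · μ^13e^(−3μ) = μ^21e^(−4.7μ), i.e. Gamma(shape=22, rate=4.7).
The mode of a Gamma(a, b) with a ≥ 1 (shape–rate) is (a−1)/b = 21/4.7 ≈ 4.468.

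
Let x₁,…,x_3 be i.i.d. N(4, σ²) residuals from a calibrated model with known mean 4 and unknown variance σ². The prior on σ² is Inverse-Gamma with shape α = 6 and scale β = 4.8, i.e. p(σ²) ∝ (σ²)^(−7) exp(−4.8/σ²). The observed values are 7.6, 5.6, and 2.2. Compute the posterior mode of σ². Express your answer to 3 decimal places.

Sum of squared deviations about the known mean: SS = (7.6−4)² + (5.6−4)² + (2.2−4)² = 18.76.
The Normal likelihood contributes (σ²)^(−n/2) exp(−SS/(2σ²)), so the posterior is Inverse-Gamma(α + n/2, β + SS/2) = Inverse-Gamma(7.5, 14.18).
The mode of Inverse-Gamma(a, b) is b/(a+1) = 14.18/8.5 ≈ 1.668.

σ̂²_MAP = 1.668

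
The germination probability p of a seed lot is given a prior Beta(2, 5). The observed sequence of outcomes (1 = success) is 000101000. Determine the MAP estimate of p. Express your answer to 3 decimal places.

Prior: Beta(2, 5).
Data: 2 successes in 9 trials (from the sequence). The binomial likelihood contributes p^2(1−p)^7, so the posterior is Beta(2+2, 5+7) = Beta(4, 12).
For Beta(a, b) with a, b > 1 the mode is (a−1)/(a+b−2) = 3/14 ≈ 0.214.

p̂_MAP = 0.214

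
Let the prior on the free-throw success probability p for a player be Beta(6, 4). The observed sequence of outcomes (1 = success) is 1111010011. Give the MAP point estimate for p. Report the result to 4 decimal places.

Prior: Beta(6, 4).
Data: 7 successes in 10 trials (from the sequence). The binomial likelihood contributes p^7(1−p)^3, so the posterior is Beta(6+7, 4+3) = Beta(13, 7).
For Beta(a, b) with a, b > 1 the mode is (a−1)/(a+b−2) = 12/18 ≈ 0.6667.

p̂_MAP = 0.6667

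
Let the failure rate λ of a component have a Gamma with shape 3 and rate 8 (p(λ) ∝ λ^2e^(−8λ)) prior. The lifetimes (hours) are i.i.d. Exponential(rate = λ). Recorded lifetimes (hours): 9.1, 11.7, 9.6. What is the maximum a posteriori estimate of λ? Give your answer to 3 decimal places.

λ̂_MAP = 0.130

The Exponential(rate=λ) likelihood is ∝ λ^n e^(−λΣtᵢ). Here n = 3 and Σtᵢ = 9.1 + 11.7 + 9.6 = 30.4.
Posterior ∝ λ^2e^(−8λ) · λ^3e^(−30.4λ) = λ^5e^(−38.4λ), i.e. Gamma(6, 38.4).
Mode = (a−1)/b = 5/38.4 ≈ 0.130.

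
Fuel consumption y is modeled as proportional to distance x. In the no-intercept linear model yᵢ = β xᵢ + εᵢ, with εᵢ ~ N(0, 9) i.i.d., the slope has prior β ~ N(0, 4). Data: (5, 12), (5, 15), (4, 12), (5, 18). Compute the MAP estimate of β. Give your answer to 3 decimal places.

log p(β | y) = −Σ(yᵢ − βxᵢ)²/(2·9) − β²/(2·4) + const.
Setting the derivative to zero: Σxᵢ(yᵢ − βxᵢ)/9 − β/4 = 0, so β = Σxᵢyᵢ / (Σxᵢ² + σ²/τ²).
Σxᵢyᵢ = 5·12 + 5·15 + 4·12 + 5·18 = 273; Σxᵢ² = 91; σ²/τ² = 2.25.
β̂_MAP = 273 / (91 + 2.25) = 273/93.25 ≈ 2.928.

β̂_MAP = 2.928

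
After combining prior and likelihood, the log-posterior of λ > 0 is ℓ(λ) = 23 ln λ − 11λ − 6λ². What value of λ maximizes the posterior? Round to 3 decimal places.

ℓ'(λ) = 23/λ − 11 − 12λ. Setting this to zero and multiplying by λ: 12λ² + 11λ − 23 = 0.
λ = (−11 + √(11² + 4·12·23)) / (2·12) = (−11 + √1225) / 24 = (−11 + 35)/24 = 1.
ℓ''(λ) = −23/λ² − 12 < 0, confirming a maximum.

λ̂_MAP = 1.000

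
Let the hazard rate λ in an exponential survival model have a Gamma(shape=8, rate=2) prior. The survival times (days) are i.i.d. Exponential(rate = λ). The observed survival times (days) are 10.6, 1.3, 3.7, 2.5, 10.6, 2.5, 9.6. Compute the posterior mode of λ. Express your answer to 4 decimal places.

λ̂_MAP = 0.3271

The Exponential(rate=λ) likelihood is ∝ λ^n e^(−λΣtᵢ). Here n = 7 and Σtᵢ = 10.6 + 1.3 + 3.7 + 2.5 + 10.6 + 2.5 + 9.6 = 40.8.
Posterior ∝ λ^7e^(−2λ) · λ^7e^(−40.8λ) = λ^14e^(−42.8λ), i.e. Gamma(15, 42.8).
Mode = (a−1)/b = 14/42.8 ≈ 0.3271.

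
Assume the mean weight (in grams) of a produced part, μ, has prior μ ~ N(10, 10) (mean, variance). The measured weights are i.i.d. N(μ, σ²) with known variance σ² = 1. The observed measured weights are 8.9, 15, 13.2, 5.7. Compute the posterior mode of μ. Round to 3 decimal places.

n = 4; x̄ = (8.9 + 15 + 13.2 + 5.7)/4 = 42.8/4 = 10.7.
For a Normal prior and Normal likelihood with known variance, the posterior is Normal; its mode equals its mean, the precision-weighted average.
Prior precision 1/σ₀² = 1/10 = 0.1; data precision n/σ² = 4/1 = 4.
μ̂ = (0.1·10 + 4·10.7) / (0.1 + 4) = 43.8/4.1 = 438/41 ≈ 10.683.

μ̂_MAP = 10.683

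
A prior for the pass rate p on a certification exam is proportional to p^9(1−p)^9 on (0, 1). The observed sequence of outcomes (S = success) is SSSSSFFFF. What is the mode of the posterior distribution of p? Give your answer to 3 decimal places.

p̂_MAP = 0.519

The prior density ∝ p^9(1−p)^9 is the kernel of Beta(10, 10).
Data: 5 successes in 9 trials (from the sequence). The binomial likelihood contributes p^5(1−p)^4, so the posterior is Beta(10+5, 10+4) = Beta(15, 14).
For Beta(a, b) with a, b > 1 the mode is (a−1)/(a+b−2) = 14/27 ≈ 0.519.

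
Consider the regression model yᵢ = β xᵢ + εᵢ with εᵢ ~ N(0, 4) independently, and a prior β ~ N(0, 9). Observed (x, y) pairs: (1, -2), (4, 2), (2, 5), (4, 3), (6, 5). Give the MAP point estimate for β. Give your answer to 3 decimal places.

β̂_MAP = 0.790

log p(β | y) = −Σ(yᵢ − βxᵢ)²/(2·4) − β²/(2·9) + const.
Setting the derivative to zero: Σxᵢ(yᵢ − βxᵢ)/4 − β/9 = 0, so β = Σxᵢyᵢ / (Σxᵢ² + σ²/τ²).
Σxᵢyᵢ = 1·(-2) + 4·2 + 2·5 + 4·3 + 6·5 = 58; Σxᵢ² = 73; σ²/τ² = 4/9.
β̂_MAP = 58 / (73 + 4/9) = 58/(661/9) = 522/661 ≈ 0.790.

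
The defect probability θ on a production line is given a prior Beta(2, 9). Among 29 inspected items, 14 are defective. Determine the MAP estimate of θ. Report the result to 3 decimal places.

Prior: Beta(2, 9).
Data: 14 successes in 29 trials. The binomial likelihood contributes θ^14(1−θ)^15, so the posterior is Beta(2+14, 9+15) = Beta(16, 24).
For Beta(a, b) with a, b > 1 the mode is (a−1)/(a+b−2) = 15/38 ≈ 0.395.

θ̂_MAP = 0.395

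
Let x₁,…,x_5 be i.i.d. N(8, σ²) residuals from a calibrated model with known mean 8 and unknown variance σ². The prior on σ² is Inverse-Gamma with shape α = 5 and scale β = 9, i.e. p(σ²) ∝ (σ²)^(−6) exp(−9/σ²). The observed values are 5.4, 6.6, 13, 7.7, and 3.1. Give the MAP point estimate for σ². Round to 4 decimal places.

σ̂²_MAP = 4.4600

Sum of squared deviations about the known mean: SS = (5.4−8)² + (6.6−8)² + (13−8)² + (7.7−8)² + (3.1−8)² = 57.82.
The Normal likelihood contributes (σ²)^(−n/2) exp(−SS/(2σ²)), so the posterior is Inverse-Gamma(α + n/2, β + SS/2) = Inverse-Gamma(7.5, 37.91).
The mode of Inverse-Gamma(a, b) is b/(a+1) = 37.91/8.5 ≈ 4.4600.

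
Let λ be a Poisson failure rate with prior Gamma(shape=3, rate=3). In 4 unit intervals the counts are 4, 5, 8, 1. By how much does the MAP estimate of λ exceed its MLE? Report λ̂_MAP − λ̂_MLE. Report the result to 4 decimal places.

MAP − MLE = -1.6429

Σxᵢ = 18. Posterior is Gamma(21, 7); MAP = (21−1)/7 = 20/7 ≈ 2.85714.
MLE = x̄ = 18/4 ≈ 4.50000.
Difference = 20/7 − 18/4 = -23/14 ≈ -1.6429.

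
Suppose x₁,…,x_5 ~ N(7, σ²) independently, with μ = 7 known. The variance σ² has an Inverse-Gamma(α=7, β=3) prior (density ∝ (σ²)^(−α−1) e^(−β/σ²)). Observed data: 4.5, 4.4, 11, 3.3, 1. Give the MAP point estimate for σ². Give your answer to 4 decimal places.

Sum of squared deviations about the known mean: SS = (4.5−7)² + (4.4−7)² + (11−7)² + (3.3−7)² + (1−7)² = 78.7.
The Normal likelihood contributes (σ²)^(−n/2) exp(−SS/(2σ²)), so the posterior is Inverse-Gamma(α + n/2, β + SS/2) = Inverse-Gamma(9.5, 42.35).
The mode of Inverse-Gamma(a, b) is b/(a+1) = 42.35/10.5 ≈ 4.0333.

σ̂²_MAP = 4.0333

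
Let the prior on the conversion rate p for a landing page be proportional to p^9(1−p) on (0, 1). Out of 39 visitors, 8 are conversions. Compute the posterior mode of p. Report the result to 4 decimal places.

p̂_MAP = 0.3469

The prior density ∝ p^9(1−p)^1 is the kernel of Beta(10, 2).
Data: 8 successes in 39 trials. The binomial likelihood contributes p^8(1−p)^31, so the posterior is Beta(10+8, 2+31) = Beta(18, 33).
For Beta(a, b) with a, b > 1 the mode is (a−1)/(a+b−2) = 17/49 ≈ 0.3469.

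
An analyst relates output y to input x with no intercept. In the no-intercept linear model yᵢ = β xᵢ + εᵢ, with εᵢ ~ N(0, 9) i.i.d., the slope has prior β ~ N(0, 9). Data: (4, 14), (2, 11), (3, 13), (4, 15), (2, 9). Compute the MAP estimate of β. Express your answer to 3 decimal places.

β̂_MAP = 3.900

log p(β | y) = −Σ(yᵢ − βxᵢ)²/(2·9) − β²/(2·9) + const.
Setting the derivative to zero: Σxᵢ(yᵢ − βxᵢ)/9 − β/9 = 0, so β = Σxᵢyᵢ / (Σxᵢ² + σ²/τ²).
Σxᵢyᵢ = 4·14 + 2·11 + 3·13 + 4·15 + 2·9 = 195; Σxᵢ² = 49; σ²/τ² = 1.
β̂_MAP = 195 / (49 + 1) = 195/50 ≈ 3.900.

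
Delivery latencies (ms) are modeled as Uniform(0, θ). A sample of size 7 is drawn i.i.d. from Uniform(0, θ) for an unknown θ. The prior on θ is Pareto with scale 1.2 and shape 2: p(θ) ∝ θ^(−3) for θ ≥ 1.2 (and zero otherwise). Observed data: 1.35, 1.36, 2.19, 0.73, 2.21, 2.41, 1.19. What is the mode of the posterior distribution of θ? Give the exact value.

θ̂_MAP = 2.41

The Uniform(0, θ) likelihood is θ^(−n) for θ ≥ max(xᵢ), zero otherwise. Here max(xᵢ) = 2.41.
Posterior ∝ θ^(−3) · θ^(−7) = θ^(−10) on θ ≥ max(1.2, 2.41) = 2.41.
This density is strictly decreasing in θ, so the posterior mode lies at the lower boundary of the support.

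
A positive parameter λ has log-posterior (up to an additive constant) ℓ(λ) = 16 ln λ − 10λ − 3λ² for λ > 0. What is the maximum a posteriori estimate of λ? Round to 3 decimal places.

ℓ'(λ) = 16/λ − 10 − 6λ. Setting this to zero and multiplying by λ: 6λ² + 10λ − 16 = 0.
λ = (−10 + √(10² + 4·6·16)) / (2·6) = (−10 + √484) / 12 = (−10 + 22)/12 = 1.
ℓ''(λ) = −16/λ² − 6 < 0, confirming a maximum.

λ̂_MAP = 1.000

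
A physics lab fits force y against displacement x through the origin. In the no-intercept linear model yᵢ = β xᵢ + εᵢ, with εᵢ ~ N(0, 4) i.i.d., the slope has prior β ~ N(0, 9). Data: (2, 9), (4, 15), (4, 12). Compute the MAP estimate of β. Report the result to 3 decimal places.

log p(β | y) = −Σ(yᵢ − βxᵢ)²/(2·4) − β²/(2·9) + const.
Setting the derivative to zero: Σxᵢ(yᵢ − βxᵢ)/4 − β/9 = 0, so β = Σxᵢyᵢ / (Σxᵢ² + σ²/τ²).
Σxᵢyᵢ = 2·9 + 4·15 + 4·12 = 126; Σxᵢ² = 36; σ²/τ² = 4/9.
β̂_MAP = 126 / (36 + 4/9) = 126/(328/9) = 567/164 ≈ 3.457.

β̂_MAP = 3.457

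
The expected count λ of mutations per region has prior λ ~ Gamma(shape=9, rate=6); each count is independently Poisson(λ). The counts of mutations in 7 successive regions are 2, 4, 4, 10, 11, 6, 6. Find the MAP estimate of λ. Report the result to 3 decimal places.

λ̂_MAP = 3.923

Σxᵢ = 2+4+4+10+11+6+6 = 43, with n = 7.
Posterior ∝ λ^8e^(−6λ) · λ^43e^(−7λ) = λ^51e^(−13λ), i.e. Gamma(shape=52, rate=13).
The mode of a Gamma(a, b) with a ≥ 1 (shape–rate) is (a−1)/b = 51/13 ≈ 3.923.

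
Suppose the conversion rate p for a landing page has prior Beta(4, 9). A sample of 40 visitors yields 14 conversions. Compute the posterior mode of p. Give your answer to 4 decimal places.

Prior: Beta(4, 9).
Data: 14 successes in 40 trials. The binomial likelihood contributes p^14(1−p)^26, so the posterior is Beta(4+14, 9+26) = Beta(18, 35).
For Beta(a, b) with a, b > 1 the mode is (a−1)/(a+b−2) = 17/51 ≈ 0.3333.

p̂_MAP = 0.3333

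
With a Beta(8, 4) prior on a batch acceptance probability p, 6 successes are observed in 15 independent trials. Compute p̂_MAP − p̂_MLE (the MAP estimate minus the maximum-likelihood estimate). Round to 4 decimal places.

Posterior is Beta(14, 13); MAP = (14−1)/(27−2) = 13/25 ≈ 0.52000.
MLE ignores the prior: p̂_MLE = k/n = 6/15 ≈ 0.40000.
Difference = 13/25 − 6/15 = 3/25 ≈ 0.1200.

MAP − MLE = 0.1200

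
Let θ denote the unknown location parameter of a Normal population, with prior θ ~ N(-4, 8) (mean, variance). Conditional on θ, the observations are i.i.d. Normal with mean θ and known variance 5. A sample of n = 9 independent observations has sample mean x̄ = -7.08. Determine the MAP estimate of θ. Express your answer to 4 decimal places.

n = 9, x̄ = -7.08.
For a Normal prior and Normal likelihood with known variance, the posterior is Normal; its mode equals its mean, the precision-weighted average.
Prior precision 1/σ₀² = 1/8 = 0.125; data precision n/σ² = 9/5 = 1.8.
θ̂ = (0.125·(-4) + 1.8·(-7.08)) / (0.125 + 1.8) = (-13.244)/1.925 = -6.8800.

θ̂_MAP = -6.8800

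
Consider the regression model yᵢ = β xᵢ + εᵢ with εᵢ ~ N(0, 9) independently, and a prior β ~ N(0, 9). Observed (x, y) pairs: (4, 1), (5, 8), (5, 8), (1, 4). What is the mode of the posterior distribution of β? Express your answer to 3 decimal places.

β̂_MAP = 1.294

log p(β | y) = −Σ(yᵢ − βxᵢ)²/(2·9) − β²/(2·9) + const.
Setting the derivative to zero: Σxᵢ(yᵢ − βxᵢ)/9 − β/9 = 0, so β = Σxᵢyᵢ / (Σxᵢ² + σ²/τ²).
Σxᵢyᵢ = 4·1 + 5·8 + 5·8 + 1·4 = 88; Σxᵢ² = 67; σ²/τ² = 1.
β̂_MAP = 88 / (67 + 1) = 88/68 ≈ 1.294.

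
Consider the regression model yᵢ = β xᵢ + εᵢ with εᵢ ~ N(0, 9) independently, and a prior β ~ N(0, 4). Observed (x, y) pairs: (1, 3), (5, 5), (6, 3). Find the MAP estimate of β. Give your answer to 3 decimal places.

β̂_MAP = 0.716

log p(β | y) = −Σ(yᵢ − βxᵢ)²/(2·9) − β²/(2·4) + const.
Setting the derivative to zero: Σxᵢ(yᵢ − βxᵢ)/9 − β/4 = 0, so β = Σxᵢyᵢ / (Σxᵢ² + σ²/τ²).
Σxᵢyᵢ = 1·3 + 5·5 + 6·3 = 46; Σxᵢ² = 62; σ²/τ² = 2.25.
β̂_MAP = 46 / (62 + 2.25) = 46/64.25 ≈ 0.716.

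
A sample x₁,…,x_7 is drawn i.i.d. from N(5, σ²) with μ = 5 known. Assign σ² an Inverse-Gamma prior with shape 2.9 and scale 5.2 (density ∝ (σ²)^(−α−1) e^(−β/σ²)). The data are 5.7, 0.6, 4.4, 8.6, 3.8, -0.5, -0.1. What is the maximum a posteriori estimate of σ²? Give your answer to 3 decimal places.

Sum of squared deviations about the known mean: SS = (5.7−5)² + (0.6−5)² + (4.4−5)² + (8.6−5)² + (3.8−5)² + (-0.5−5)² + (-0.1−5)² = 90.87.
The Normal likelihood contributes (σ²)^(−n/2) exp(−SS/(2σ²)), so the posterior is Inverse-Gamma(α + n/2, β + SS/2) = Inverse-Gamma(6.4, 50.635).
The mode of Inverse-Gamma(a, b) is b/(a+1) = 50.635/7.4 ≈ 6.843.

σ̂²_MAP = 6.843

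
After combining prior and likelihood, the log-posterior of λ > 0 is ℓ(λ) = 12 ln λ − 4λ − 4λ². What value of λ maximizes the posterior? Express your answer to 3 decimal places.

ℓ'(λ) = 12/λ − 4 − 8λ. Setting this to zero and multiplying by λ: 8λ² + 4λ − 12 = 0.
λ = (−4 + √(4² + 4·8·12)) / (2·8) = (−4 + √400) / 16 = (−4 + 20)/16 = 1.
ℓ''(λ) = −12/λ² − 8 < 0, confirming a maximum.

λ̂_MAP = 1.000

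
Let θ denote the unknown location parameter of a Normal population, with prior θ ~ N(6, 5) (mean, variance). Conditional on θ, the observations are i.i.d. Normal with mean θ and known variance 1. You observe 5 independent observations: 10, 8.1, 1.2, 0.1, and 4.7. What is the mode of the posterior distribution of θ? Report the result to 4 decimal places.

n = 5; x̄ = (10 + 8.1 + 1.2 + 0.1 + 4.7)/5 = 24.1/5 = 4.82.
For a Normal prior and Normal likelihood with known variance, the posterior is Normal; its mode equals its mean, the precision-weighted average.
Prior precision 1/σ₀² = 1/5 = 0.2; data precision n/σ² = 5/1 = 5.
θ̂ = (0.2·6 + 5·4.82) / (0.2 + 5) = 25.3/5.2 = 253/52 ≈ 4.8654.

θ̂_MAP = 4.8654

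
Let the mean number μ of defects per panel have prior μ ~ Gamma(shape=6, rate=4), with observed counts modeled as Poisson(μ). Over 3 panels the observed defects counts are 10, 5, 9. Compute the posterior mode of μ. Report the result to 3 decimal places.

μ̂_MAP = 4.143

Σxᵢ = 10+5+9 = 24, with n = 3.
Posterior ∝ μ^5e^(−4μ) · μ^24e^(−3μ) = μ^29e^(−7μ), i.e. Gamma(shape=30, rate=7).
The mode of a Gamma(a, b) with a ≥ 1 (shape–rate) is (a−1)/b = 29/7 ≈ 4.143.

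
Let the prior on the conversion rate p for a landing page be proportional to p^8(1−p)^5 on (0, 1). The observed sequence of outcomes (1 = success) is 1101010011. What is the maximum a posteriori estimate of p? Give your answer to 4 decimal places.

The prior density ∝ p^8(1−p)^5 is the kernel of Beta(9, 6).
Data: 6 successes in 10 trials (from the sequence). The binomial likelihood contributes p^6(1−p)^4, so the posterior is Beta(9+6, 6+4) = Beta(15, 10).
For Beta(a, b) with a, b > 1 the mode is (a−1)/(a+b−2) = 14/23 ≈ 0.6087.

p̂_MAP = 0.6087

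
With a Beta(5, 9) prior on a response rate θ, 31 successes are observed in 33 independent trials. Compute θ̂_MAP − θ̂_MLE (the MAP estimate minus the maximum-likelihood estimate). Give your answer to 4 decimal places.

Posterior is Beta(36, 11); MAP = (36−1)/(47−2) = 35/45 ≈ 0.77778.
MLE ignores the prior: θ̂_MLE = k/n = 31/33 ≈ 0.93939.
Difference = 35/45 − 31/33 = -16/99 ≈ -0.1616.

MAP − MLE = -0.1616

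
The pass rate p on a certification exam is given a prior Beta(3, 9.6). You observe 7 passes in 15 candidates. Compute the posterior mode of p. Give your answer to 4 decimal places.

p̂_MAP = 0.3516

Prior: Beta(3, 9.6).
Data: 7 successes in 15 trials. The binomial likelihood contributes p^7(1−p)^8, so the posterior is Beta(3+7, 9.6+8) = Beta(10, 17.6).
For Beta(a, b) with a, b > 1 the mode is (a−1)/(a+b−2) = 9/25.6 ≈ 0.3516.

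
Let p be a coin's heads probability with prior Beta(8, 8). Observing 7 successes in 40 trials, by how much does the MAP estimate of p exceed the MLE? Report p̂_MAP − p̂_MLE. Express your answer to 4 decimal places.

Posterior is Beta(15, 41); MAP = (15−1)/(56−2) = 14/54 ≈ 0.25926.
MLE ignores the prior: p̂_MLE = k/n = 7/40 ≈ 0.17500.
Difference = 14/54 − 7/40 = 91/1080 ≈ 0.0843.

MAP − MLE = 0.0843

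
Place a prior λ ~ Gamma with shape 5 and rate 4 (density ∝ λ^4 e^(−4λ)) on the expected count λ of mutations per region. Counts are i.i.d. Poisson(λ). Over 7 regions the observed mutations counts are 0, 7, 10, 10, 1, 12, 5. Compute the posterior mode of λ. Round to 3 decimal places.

λ̂_MAP = 4.455

Σxᵢ = 0+7+10+10+1+12+5 = 45, with n = 7.
Posterior ∝ λ^4e^(−4λ) · λ^45e^(−7λ) = λ^49e^(−11λ), i.e. Gamma(shape=50, rate=11).
The mode of a Gamma(a, b) with a ≥ 1 (shape–rate) is (a−1)/b = 49/11 ≈ 4.455.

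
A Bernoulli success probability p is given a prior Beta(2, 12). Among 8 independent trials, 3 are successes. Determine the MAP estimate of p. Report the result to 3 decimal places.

p̂_MAP = 0.200

Prior: Beta(2, 12).
Data: 3 successes in 8 trials. The binomial likelihood contributes p^3(1−p)^5, so the posterior is Beta(2+3, 12+5) = Beta(5, 17).
For Beta(a, b) with a, b > 1 the mode is (a−1)/(a+b−2) = 4/20 ≈ 0.200.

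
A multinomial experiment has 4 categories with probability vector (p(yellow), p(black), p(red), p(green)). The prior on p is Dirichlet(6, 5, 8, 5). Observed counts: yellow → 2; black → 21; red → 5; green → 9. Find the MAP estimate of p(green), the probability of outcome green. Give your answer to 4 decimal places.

The posterior is Dirichlet(αᵢ + nᵢ) = Dirichlet(8, 26, 13, 14).
For a Dirichlet(a₁,…,a_K) with all aᵢ > 1, the mode has j-th component (aⱼ − 1)/(Σaᵢ − K).
Here Σaᵢ = 61 and K = 4, so p(green) = (14 − 1)/(61 − 4) = 13/57 ≈ 0.2281.

MAP estimate of p(green) = 0.2281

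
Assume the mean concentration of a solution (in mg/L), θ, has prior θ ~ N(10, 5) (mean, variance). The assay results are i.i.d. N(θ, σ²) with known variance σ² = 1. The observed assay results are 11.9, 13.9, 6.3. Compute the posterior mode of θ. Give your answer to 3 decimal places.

θ̂_MAP = 10.656

n = 3; x̄ = (11.9 + 13.9 + 6.3)/3 = 32.1/3 = 10.7.
For a Normal prior and Normal likelihood with known variance, the posterior is Normal; its mode equals its mean, the precision-weighted average.
Prior precision 1/σ₀² = 1/5 = 0.2; data precision n/σ² = 3/1 = 3.
θ̂ = (0.2·10 + 3·10.7) / (0.2 + 3) = 34.1/3.2 = 10.65625 ≈ 10.656.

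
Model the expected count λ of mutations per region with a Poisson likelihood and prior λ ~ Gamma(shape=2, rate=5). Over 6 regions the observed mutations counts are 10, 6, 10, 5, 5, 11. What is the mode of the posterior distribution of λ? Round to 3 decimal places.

Σxᵢ = 10+6+10+5+5+11 = 47, with n = 6.
Posterior ∝ λe^(−5λ) · λ^47e^(−6λ) = λ^48e^(−11λ), i.e. Gamma(shape=49, rate=11).
The mode of a Gamma(a, b) with a ≥ 1 (shape–rate) is (a−1)/b = 48/11 ≈ 4.364.

λ̂_MAP = 4.364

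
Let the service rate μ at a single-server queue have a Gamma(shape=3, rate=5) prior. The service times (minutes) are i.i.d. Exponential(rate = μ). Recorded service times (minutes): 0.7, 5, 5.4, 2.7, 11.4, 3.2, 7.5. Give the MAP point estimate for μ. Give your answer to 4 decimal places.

The Exponential(rate=μ) likelihood is ∝ μ^n e^(−μΣtᵢ). Here n = 7 and Σtᵢ = 0.7 + 5 + 5.4 + 2.7 + 11.4 + 3.2 + 7.5 = 35.9.
Posterior ∝ μ^2e^(−5μ) · μ^7e^(−35.9μ) = μ^9e^(−40.9μ), i.e. Gamma(10, 40.9).
Mode = (a−1)/b = 9/40.9 ≈ 0.2200.

μ̂_MAP = 0.2200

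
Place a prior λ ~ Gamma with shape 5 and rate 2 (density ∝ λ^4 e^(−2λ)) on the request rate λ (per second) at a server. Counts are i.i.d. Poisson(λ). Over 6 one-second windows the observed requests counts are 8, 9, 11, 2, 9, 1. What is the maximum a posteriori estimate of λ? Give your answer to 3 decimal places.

λ̂_MAP = 5.500

Σxᵢ = 8+9+11+2+9+1 = 40, with n = 6.
Posterior ∝ λ^4e^(−2λ) · λ^40e^(−6λ) = λ^44e^(−8λ), i.e. Gamma(shape=45, rate=8).
The mode of a Gamma(a, b) with a ≥ 1 (shape–rate) is (a−1)/b = 44/8 ≈ 5.500.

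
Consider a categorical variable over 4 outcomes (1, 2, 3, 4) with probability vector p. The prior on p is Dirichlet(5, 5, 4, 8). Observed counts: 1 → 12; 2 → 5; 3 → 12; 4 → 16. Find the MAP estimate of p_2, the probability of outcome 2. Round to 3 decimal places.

The posterior is Dirichlet(αᵢ + nᵢ) = Dirichlet(17, 10, 16, 24).
For a Dirichlet(a₁,…,a_K) with all aᵢ > 1, the mode has j-th component (aⱼ − 1)/(Σaᵢ − K).
Here Σaᵢ = 67 and K = 4, so p_2 = (10 − 1)/(67 − 4) = 9/63 ≈ 0.143.

MAP estimate: 0.143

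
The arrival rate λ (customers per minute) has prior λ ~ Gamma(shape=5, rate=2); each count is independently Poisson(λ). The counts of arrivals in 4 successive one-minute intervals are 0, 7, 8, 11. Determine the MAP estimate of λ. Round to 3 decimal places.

λ̂_MAP = 5.000

Σxᵢ = 0+7+8+11 = 26, with n = 4.
Posterior ∝ λ^4e^(−2λ) · λ^26e^(−4λ) = λ^30e^(−6λ), i.e. Gamma(shape=31, rate=6).
The mode of a Gamma(a, b) with a ≥ 1 (shape–rate) is (a−1)/b = 30/6 ≈ 5.000.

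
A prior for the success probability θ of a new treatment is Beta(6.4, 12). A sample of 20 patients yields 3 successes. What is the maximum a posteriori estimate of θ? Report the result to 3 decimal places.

Prior: Beta(6.4, 12).
Data: 3 successes in 20 trials. The binomial likelihood contributes θ^3(1−θ)^17, so the posterior is Beta(6.4+3, 12+17) = Beta(9.4, 29).
For Beta(a, b) with a, b > 1 the mode is (a−1)/(a+b−2) = 8.4/36.4 ≈ 0.231.

θ̂_MAP = 0.231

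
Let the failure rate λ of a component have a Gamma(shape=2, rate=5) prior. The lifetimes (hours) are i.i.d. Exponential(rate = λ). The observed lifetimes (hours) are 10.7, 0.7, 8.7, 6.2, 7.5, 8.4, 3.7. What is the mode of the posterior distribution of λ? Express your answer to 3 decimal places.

λ̂_MAP = 0.157

The Exponential(rate=λ) likelihood is ∝ λ^n e^(−λΣtᵢ). Here n = 7 and Σtᵢ = 10.7 + 0.7 + 8.7 + 6.2 + 7.5 + 8.4 + 3.7 = 45.9.
Posterior ∝ λe^(−5λ) · λ^7e^(−45.9λ) = λ^8e^(−50.9λ), i.e. Gamma(9, 50.9).
Mode = (a−1)/b = 8/50.9 ≈ 0.157.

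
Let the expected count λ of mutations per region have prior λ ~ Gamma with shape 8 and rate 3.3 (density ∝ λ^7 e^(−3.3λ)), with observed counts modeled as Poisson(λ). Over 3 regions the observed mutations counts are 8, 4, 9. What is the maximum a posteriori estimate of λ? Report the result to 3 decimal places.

Σxᵢ = 8+4+9 = 21, with n = 3.
Posterior ∝ λ^7e^(−3.3λ) · λ^21e^(−3λ) = λ^28e^(−6.3λ), i.e. Gamma(shape=29, rate=6.3).
The mode of a Gamma(a, b) with a ≥ 1 (shape–rate) is (a−1)/b = 28/6.3 ≈ 4.444.

λ̂_MAP = 4.444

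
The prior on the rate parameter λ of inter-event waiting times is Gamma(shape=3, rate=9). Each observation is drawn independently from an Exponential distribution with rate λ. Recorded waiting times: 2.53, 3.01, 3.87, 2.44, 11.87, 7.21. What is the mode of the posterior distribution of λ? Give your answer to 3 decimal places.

λ̂_MAP = 0.200

The Exponential(rate=λ) likelihood is ∝ λ^n e^(−λΣtᵢ). Here n = 6 and Σtᵢ = 2.53 + 3.01 + 3.87 + 2.44 + 11.87 + 7.21 = 30.93.
Posterior ∝ λ^2e^(−9λ) · λ^6e^(−30.93λ) = λ^8e^(−39.93λ), i.e. Gamma(9, 39.93).
Mode = (a−1)/b = 8/39.93 ≈ 0.200.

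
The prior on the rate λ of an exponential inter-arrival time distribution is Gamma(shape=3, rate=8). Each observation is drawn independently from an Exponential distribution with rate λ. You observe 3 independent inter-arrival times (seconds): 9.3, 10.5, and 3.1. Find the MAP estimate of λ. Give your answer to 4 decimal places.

The Exponential(rate=λ) likelihood is ∝ λ^n e^(−λΣtᵢ). Here n = 3 and Σtᵢ = 9.3 + 10.5 + 3.1 = 22.9.
Posterior ∝ λ^2e^(−8λ) · λ^3e^(−22.9λ) = λ^5e^(−30.9λ), i.e. Gamma(6, 30.9).
Mode = (a−1)/b = 5/30.9 ≈ 0.1618.

λ̂_MAP = 0.1618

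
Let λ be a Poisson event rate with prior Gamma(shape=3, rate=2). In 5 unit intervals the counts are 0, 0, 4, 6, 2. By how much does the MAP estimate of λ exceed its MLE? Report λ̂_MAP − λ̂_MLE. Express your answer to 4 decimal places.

Σxᵢ = 12. Posterior is Gamma(15, 7); MAP = (15−1)/7 = 14/7 ≈ 2.00000.
MLE = x̄ = 12/5 ≈ 2.40000.
Difference = 14/7 − 12/5 = -2/5 ≈ -0.4000.

MAP − MLE = -0.4000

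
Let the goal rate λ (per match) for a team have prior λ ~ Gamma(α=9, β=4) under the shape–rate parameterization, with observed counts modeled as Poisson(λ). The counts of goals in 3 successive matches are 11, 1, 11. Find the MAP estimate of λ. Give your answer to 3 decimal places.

Σxᵢ = 11+1+11 = 23, with n = 3.
Posterior ∝ λ^8e^(−4λ) · λ^23e^(−3λ) = λ^31e^(−7λ), i.e. Gamma(shape=32, rate=7).
The mode of a Gamma(a, b) with a ≥ 1 (shape–rate) is (a−1)/b = 31/7 ≈ 4.429.

λ̂_MAP = 4.429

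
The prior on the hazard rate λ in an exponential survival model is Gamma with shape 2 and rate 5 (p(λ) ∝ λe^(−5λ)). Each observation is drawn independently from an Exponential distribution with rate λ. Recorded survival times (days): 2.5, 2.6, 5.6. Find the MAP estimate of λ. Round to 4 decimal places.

λ̂_MAP = 0.2548

The Exponential(rate=λ) likelihood is ∝ λ^n e^(−λΣtᵢ). Here n = 3 and Σtᵢ = 2.5 + 2.6 + 5.6 = 10.7.
Posterior ∝ λe^(−5λ) · λ^3e^(−10.7λ) = λ^4e^(−15.7λ), i.e. Gamma(5, 15.7).
Mode = (a−1)/b = 4/15.7 ≈ 0.2548.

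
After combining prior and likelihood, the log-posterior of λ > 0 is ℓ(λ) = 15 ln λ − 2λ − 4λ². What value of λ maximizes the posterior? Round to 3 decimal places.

λ̂_MAP = 1.250

ℓ'(λ) = 15/λ − 2 − 8λ. Setting this to zero and multiplying by λ: 8λ² + 2λ − 15 = 0.
λ = (−2 + √(2² + 4·8·15)) / (2·8) = (−2 + √484) / 16 = (−2 + 22)/16 = 5/4.
ℓ''(λ) = −15/λ² − 8 < 0, confirming a maximum.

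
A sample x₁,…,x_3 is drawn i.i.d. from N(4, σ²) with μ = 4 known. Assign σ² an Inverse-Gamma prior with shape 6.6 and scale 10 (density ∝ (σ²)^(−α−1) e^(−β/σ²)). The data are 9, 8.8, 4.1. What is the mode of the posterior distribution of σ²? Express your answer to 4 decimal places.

σ̂²_MAP = 3.7390

Sum of squared deviations about the known mean: SS = (9−4)² + (8.8−4)² + (4.1−4)² = 48.05.
The Normal likelihood contributes (σ²)^(−n/2) exp(−SS/(2σ²)), so the posterior is Inverse-Gamma(α + n/2, β + SS/2) = Inverse-Gamma(8.1, 34.025).
The mode of Inverse-Gamma(a, b) is b/(a+1) = 34.025/9.1 ≈ 3.7390.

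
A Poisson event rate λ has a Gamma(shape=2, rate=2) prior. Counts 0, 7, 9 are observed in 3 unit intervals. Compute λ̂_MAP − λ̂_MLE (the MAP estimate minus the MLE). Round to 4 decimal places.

MAP − MLE = -1.9333

Σxᵢ = 16. Posterior is Gamma(18, 5); MAP = (18−1)/5 = 17/5 ≈ 3.40000.
MLE = x̄ = 16/3 ≈ 5.33333.
Difference = 17/5 − 16/3 = -29/15 ≈ -1.9333.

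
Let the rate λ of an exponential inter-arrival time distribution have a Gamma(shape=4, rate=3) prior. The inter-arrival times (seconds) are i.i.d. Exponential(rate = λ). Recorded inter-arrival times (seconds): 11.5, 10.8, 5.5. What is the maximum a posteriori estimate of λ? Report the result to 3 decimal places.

The Exponential(rate=λ) likelihood is ∝ λ^n e^(−λΣtᵢ). Here n = 3 and Σtᵢ = 11.5 + 10.8 + 5.5 = 27.8.
Posterior ∝ λ^3e^(−3λ) · λ^3e^(−27.8λ) = λ^6e^(−30.8λ), i.e. Gamma(7, 30.8).
Mode = (a−1)/b = 6/30.8 ≈ 0.195.

λ̂_MAP = 0.195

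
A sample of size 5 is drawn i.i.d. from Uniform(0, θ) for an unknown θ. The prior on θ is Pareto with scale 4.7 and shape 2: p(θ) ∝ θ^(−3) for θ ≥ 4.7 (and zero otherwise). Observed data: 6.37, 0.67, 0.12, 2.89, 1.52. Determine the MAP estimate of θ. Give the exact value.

θ̂_MAP = 6.37

The Uniform(0, θ) likelihood is θ^(−n) for θ ≥ max(xᵢ), zero otherwise. Here max(xᵢ) = 6.37.
Posterior ∝ θ^(−3) · θ^(−5) = θ^(−8) on θ ≥ max(4.7, 6.37) = 6.37.
This density is strictly decreasing in θ, so the posterior mode lies at the lower boundary of the support.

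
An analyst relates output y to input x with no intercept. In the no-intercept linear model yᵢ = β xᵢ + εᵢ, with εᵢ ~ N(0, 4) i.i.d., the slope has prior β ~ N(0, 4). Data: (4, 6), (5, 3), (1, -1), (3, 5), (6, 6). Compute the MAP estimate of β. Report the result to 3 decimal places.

β̂_MAP = 1.011

log p(β | y) = −Σ(yᵢ − βxᵢ)²/(2·4) − β²/(2·4) + const.
Setting the derivative to zero: Σxᵢ(yᵢ − βxᵢ)/4 − β/4 = 0, so β = Σxᵢyᵢ / (Σxᵢ² + σ²/τ²).
Σxᵢyᵢ = 4·6 + 5·3 + 1·(-1) + 3·5 + 6·6 = 89; Σxᵢ² = 87; σ²/τ² = 1.
β̂_MAP = 89 / (87 + 1) = 89/88 ≈ 1.011.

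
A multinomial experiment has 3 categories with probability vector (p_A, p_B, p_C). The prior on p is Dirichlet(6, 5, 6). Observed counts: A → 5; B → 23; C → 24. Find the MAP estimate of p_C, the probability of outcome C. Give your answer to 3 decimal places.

MAP estimate of p_C = 0.439

The posterior is Dirichlet(αᵢ + nᵢ) = Dirichlet(11, 28, 30).
For a Dirichlet(a₁,…,a_K) with all aᵢ > 1, the mode has j-th component (aⱼ − 1)/(Σaᵢ − K).
Here Σaᵢ = 69 and K = 3, so p_C = (30 − 1)/(69 − 3) = 29/66 ≈ 0.439.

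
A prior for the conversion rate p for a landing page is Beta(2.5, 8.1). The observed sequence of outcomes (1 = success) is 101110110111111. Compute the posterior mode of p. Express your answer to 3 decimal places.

p̂_MAP = 0.572

Prior: Beta(2.5, 8.1).
Data: 12 successes in 15 trials (from the sequence). The binomial likelihood contributes p^12(1−p)^3, so the posterior is Beta(2.5+12, 8.1+3) = Beta(14.5, 11.1).
For Beta(a, b) with a, b > 1 the mode is (a−1)/(a+b−2) = 13.5/23.6 ≈ 0.572.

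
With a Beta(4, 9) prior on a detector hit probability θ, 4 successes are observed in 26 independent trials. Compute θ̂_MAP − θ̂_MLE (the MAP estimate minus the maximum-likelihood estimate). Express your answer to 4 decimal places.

MAP − MLE = 0.0353

Posterior is Beta(8, 31); MAP = (8−1)/(39−2) = 7/37 ≈ 0.18919.
MLE ignores the prior: θ̂_MLE = k/n = 4/26 ≈ 0.15385.
Difference = 7/37 − 4/26 = 17/481 ≈ 0.0353.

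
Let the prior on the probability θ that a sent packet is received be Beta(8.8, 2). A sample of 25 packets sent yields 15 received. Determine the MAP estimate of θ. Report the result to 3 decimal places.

θ̂_MAP = 0.675

Prior: Beta(8.8, 2).
Data: 15 successes in 25 trials. The binomial likelihood contributes θ^15(1−θ)^10, so the posterior is Beta(8.8+15, 2+10) = Beta(23.8, 12).
For Beta(a, b) with a, b > 1 the mode is (a−1)/(a+b−2) = 22.8/33.8 ≈ 0.675.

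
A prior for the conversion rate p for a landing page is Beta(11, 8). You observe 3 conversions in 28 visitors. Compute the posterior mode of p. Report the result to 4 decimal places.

p̂_MAP = 0.2889

Prior: Beta(11, 8).
Data: 3 successes in 28 trials. The binomial likelihood contributes p^3(1−p)^25, so the posterior is Beta(11+3, 8+25) = Beta(14, 33).
For Beta(a, b) with a, b > 1 the mode is (a−1)/(a+b−2) = 13/45 ≈ 0.2889.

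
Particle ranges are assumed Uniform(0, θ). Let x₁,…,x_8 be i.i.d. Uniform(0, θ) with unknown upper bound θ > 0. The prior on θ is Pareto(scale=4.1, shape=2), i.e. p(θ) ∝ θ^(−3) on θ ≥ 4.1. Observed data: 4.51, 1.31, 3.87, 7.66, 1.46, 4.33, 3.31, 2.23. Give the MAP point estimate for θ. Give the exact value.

θ̂_MAP = 7.66

The Uniform(0, θ) likelihood is θ^(−n) for θ ≥ max(xᵢ), zero otherwise. Here max(xᵢ) = 7.66.
Posterior ∝ θ^(−3) · θ^(−8) = θ^(−11) on θ ≥ max(4.1, 7.66) = 7.66.
This density is strictly decreasing in θ, so the posterior mode lies at the lower boundary of the support.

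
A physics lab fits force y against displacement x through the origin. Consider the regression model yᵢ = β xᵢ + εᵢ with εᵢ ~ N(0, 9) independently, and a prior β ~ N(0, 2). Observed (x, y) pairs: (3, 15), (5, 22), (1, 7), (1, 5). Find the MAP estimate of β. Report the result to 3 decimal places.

log p(β | y) = −Σ(yᵢ − βxᵢ)²/(2·9) − β²/(2·2) + const.
Setting the derivative to zero: Σxᵢ(yᵢ − βxᵢ)/9 − β/2 = 0, so β = Σxᵢyᵢ / (Σxᵢ² + σ²/τ²).
Σxᵢyᵢ = 3·15 + 5·22 + 1·7 + 1·5 = 167; Σxᵢ² = 36; σ²/τ² = 4.5.
β̂_MAP = 167 / (36 + 4.5) = 167/40.5 ≈ 4.123.

β̂_MAP = 4.123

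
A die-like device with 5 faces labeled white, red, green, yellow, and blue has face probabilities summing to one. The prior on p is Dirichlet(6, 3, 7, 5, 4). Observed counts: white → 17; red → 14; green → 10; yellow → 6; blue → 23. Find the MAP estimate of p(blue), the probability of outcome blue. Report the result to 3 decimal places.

The posterior is Dirichlet(αᵢ + nᵢ) = Dirichlet(23, 17, 17, 11, 27).
For a Dirichlet(a₁,…,a_K) with all aᵢ > 1, the mode has j-th component (aⱼ − 1)/(Σaᵢ − K).
Here Σaᵢ = 95 and K = 5, so p(blue) = (27 − 1)/(95 − 5) = 26/90 ≈ 0.289.

MAP estimate of p(blue) = 0.289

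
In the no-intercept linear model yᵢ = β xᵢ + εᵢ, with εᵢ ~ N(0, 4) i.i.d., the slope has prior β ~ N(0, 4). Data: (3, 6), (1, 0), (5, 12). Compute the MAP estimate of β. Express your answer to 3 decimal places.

β̂_MAP = 2.167

log p(β | y) = −Σ(yᵢ − βxᵢ)²/(2·4) − β²/(2·4) + const.
Setting the derivative to zero: Σxᵢ(yᵢ − βxᵢ)/4 − β/4 = 0, so β = Σxᵢyᵢ / (Σxᵢ² + σ²/τ²).
Σxᵢyᵢ = 3·6 + 1·0 + 5·12 = 78; Σxᵢ² = 35; σ²/τ² = 1.
β̂_MAP = 78 / (35 + 1) = 78/36 ≈ 2.167.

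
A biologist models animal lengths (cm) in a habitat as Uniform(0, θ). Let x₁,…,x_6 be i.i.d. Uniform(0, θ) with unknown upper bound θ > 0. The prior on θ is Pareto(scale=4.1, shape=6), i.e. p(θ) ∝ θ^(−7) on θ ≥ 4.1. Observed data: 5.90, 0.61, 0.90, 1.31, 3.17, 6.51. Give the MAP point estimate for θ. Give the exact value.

θ̂_MAP = 6.51

The Uniform(0, θ) likelihood is θ^(−n) for θ ≥ max(xᵢ), zero otherwise. Here max(xᵢ) = 6.51.
Posterior ∝ θ^(−7) · θ^(−6) = θ^(−13) on θ ≥ max(4.1, 6.51) = 6.51.
This density is strictly decreasing in θ, so the posterior mode lies at the lower boundary of the support.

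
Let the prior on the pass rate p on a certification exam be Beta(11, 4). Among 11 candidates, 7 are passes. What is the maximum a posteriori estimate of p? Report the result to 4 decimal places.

p̂_MAP = 0.7083

Prior: Beta(11, 4).
Data: 7 successes in 11 trials. The binomial likelihood contributes p^7(1−p)^4, so the posterior is Beta(11+7, 4+4) = Beta(18, 8).
For Beta(a, b) with a, b > 1 the mode is (a−1)/(a+b−2) = 17/24 ≈ 0.7083.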